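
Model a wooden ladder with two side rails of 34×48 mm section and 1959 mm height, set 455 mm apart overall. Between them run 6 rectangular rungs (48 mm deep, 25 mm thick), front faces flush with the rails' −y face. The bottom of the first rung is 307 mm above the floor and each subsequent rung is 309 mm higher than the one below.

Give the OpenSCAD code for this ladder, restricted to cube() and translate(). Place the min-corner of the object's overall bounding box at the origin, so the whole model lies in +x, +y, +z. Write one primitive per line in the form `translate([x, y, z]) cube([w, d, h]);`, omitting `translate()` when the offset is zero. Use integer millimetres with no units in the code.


cube([34, 48, 1959]);
translate([421, 0, 0]) cube([34, 48, 1959]);
translate([34, 0, 307]) cube([387, 48, 25]);
translate([34, 0, 616]) cube([387, 48, 25]);
translate([34, 0, 925]) cube([387, 48, 25]);
translate([34, 0, 1234]) cube([387, 48, 25]);
translate([34, 0, 1543]) cube([387, 48, 25]);
translate([34, 0, 1852]) cube([387, 48, 25]);


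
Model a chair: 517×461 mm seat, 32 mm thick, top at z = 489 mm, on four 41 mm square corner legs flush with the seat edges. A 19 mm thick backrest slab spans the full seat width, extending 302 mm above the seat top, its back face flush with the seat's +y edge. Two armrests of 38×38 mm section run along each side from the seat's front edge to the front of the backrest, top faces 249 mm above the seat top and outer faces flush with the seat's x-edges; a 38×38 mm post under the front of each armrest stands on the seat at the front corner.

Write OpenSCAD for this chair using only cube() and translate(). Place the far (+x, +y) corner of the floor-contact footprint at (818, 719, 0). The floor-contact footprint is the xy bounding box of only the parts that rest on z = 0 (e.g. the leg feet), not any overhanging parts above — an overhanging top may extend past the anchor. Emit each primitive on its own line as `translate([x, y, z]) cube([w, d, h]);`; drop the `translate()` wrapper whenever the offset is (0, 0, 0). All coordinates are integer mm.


translate([301, 258, 457]) cube([517, 461, 32]);
translate([301, 258, 0]) cube([41, 41, 457]);
translate([777, 258, 0]) cube([41, 41, 457]);
translate([301, 678, 0]) cube([41, 41, 457]);
translate([777, 678, 0]) cube([41, 41, 457]);
translate([301, 700, 489]) cube([517, 19, 302]);
translate([301, 258, 700]) cube([38, 442, 38]);
translate([780, 258, 700]) cube([38, 442, 38]);
translate([301, 258, 489]) cube([38, 38, 211]);
translate([780, 258, 489]) cube([38, 38, 211]);


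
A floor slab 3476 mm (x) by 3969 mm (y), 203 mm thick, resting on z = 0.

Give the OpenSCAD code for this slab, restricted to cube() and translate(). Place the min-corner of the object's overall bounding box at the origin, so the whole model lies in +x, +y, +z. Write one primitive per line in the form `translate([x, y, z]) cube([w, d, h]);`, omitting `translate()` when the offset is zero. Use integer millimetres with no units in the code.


cube([3476, 3969, 203]);


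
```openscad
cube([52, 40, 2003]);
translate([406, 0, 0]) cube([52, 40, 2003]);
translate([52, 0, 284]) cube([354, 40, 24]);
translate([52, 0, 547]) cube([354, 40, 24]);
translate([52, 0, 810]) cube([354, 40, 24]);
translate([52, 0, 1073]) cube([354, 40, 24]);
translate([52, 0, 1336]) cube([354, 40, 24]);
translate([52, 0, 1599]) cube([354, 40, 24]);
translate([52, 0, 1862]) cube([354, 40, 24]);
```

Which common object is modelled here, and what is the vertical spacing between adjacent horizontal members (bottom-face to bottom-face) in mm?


A ladder. The rung spacing is 263 mm.

Two tall 52×40 posts with 7 short bars between them — a ladder. Adjacent rungs sit at z = 284 and z = 547, so the spacing is 547 − 284 = 263 mm.


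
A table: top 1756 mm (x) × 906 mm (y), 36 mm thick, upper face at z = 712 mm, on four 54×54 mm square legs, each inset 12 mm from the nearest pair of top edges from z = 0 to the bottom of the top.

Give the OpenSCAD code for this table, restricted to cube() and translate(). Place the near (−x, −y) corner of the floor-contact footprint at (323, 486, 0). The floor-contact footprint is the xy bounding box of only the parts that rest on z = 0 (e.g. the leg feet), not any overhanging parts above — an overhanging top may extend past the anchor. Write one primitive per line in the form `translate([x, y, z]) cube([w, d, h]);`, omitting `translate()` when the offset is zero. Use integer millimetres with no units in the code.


translate([311, 474, 676]) cube([1756, 906, 36]);
translate([323, 486, 0]) cube([54, 54, 676]);
translate([2001, 486, 0]) cube([54, 54, 676]);
translate([323, 1314, 0]) cube([54, 54, 676]);
translate([2001, 1314, 0]) cube([54, 54, 676]);


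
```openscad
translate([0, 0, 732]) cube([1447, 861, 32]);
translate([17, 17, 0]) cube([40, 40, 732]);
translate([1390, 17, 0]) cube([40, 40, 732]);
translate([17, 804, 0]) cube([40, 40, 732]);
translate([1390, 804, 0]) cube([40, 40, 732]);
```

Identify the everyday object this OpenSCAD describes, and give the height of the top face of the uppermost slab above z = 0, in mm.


A table. The table height is 764 mm.

A 1447×861×32 slab sits at z = 732 on four 40 mm square posts — a table. The top surface is at 732 + 32 = 764 mm.


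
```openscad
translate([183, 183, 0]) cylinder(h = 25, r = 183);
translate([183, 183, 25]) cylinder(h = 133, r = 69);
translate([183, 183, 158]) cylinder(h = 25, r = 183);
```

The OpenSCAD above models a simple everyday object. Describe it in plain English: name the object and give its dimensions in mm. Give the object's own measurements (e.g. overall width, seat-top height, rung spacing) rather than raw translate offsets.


A spool: two coaxial disc flanges of radius 183 mm and thickness 25 mm, joined by a core cylinder of radius 69 mm and height 133 mm. The lower flange rests on z = 0 and the three cylinders share a vertical axis.


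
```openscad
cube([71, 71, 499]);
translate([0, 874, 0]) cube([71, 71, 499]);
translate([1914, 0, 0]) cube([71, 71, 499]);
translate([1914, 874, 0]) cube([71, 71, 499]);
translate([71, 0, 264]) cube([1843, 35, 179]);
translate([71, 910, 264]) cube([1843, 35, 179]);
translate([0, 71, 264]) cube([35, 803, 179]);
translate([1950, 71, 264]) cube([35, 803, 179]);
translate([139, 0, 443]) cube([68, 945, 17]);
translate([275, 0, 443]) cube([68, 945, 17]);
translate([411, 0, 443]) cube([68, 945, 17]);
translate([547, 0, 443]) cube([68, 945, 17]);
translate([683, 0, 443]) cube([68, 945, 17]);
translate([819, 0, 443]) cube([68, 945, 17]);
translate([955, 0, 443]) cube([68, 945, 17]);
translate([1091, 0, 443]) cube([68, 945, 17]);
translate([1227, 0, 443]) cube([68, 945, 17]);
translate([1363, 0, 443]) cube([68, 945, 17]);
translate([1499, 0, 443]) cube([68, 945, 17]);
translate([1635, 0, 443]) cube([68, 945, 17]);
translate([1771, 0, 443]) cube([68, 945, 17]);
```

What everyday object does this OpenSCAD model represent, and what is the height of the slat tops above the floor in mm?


A bed frame. The slat-top height is 460 mm.

Four posts, four rails, and a row of slats — a bed frame. Slats sit on the rails at z = 264 + 179 = 443; with slat thickness 17, the top is 460 mm.


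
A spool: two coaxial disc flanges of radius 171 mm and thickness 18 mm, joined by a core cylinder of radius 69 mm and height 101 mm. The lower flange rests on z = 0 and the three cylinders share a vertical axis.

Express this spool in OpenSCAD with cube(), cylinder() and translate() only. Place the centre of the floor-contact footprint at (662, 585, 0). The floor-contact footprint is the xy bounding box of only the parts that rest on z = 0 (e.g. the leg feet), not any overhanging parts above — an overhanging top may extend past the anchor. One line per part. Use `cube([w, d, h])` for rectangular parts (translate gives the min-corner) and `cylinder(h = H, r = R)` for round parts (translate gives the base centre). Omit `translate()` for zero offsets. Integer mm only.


translate([662, 585, 0]) cylinder(h = 18, r = 171);
translate([662, 585, 18]) cylinder(h = 101, r = 69);
translate([662, 585, 119]) cylinder(h = 18, r = 171);


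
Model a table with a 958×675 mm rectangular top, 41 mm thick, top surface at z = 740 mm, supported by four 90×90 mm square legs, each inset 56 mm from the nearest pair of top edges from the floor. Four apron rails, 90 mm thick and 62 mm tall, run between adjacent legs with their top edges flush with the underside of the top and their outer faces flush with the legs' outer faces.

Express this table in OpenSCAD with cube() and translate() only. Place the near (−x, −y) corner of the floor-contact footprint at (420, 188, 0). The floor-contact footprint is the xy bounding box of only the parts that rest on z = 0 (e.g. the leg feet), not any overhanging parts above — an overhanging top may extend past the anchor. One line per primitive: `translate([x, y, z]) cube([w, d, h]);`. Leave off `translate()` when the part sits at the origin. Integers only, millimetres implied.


translate([364, 132, 699]) cube([958, 675, 41]);
translate([420, 188, 0]) cube([90, 90, 699]);
translate([1176, 188, 0]) cube([90, 90, 699]);
translate([420, 661, 0]) cube([90, 90, 699]);
translate([1176, 661, 0]) cube([90, 90, 699]);
translate([510, 188, 637]) cube([666, 90, 62]);
translate([510, 661, 637]) cube([666, 90, 62]);
translate([420, 278, 637]) cube([90, 383, 62]);
translate([1176, 278, 637]) cube([90, 383, 62]);


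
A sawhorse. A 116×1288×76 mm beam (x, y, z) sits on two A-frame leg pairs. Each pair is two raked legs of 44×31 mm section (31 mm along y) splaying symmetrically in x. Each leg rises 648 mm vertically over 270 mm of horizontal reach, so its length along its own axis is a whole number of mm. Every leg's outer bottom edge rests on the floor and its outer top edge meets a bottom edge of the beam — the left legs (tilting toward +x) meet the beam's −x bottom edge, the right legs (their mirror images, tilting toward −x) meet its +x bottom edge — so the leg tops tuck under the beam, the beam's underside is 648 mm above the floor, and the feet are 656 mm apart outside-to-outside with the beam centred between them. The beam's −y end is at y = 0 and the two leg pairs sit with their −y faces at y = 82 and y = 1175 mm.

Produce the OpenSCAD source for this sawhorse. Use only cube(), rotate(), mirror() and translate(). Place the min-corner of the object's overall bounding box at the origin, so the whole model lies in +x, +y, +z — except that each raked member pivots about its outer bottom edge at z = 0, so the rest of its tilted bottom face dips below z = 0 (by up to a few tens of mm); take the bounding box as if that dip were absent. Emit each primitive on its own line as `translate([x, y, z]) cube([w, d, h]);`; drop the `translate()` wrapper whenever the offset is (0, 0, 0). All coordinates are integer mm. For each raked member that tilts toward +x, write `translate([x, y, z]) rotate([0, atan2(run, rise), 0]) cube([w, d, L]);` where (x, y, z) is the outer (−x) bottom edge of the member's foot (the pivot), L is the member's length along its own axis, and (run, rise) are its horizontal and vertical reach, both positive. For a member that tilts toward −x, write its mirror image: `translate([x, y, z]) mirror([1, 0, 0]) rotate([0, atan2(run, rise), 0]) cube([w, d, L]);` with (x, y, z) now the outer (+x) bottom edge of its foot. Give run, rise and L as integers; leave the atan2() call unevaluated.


// leg length = √(270² + 648²) = 702
// right-leg outer foot x = 2·270 + 116 = 656
// beam min-corner = (270, 0, 648)
translate([270, 0, 648]) cube([116, 1288, 76]);
translate([0, 82, 0]) rotate([0, atan2(270, 648), 0]) cube([44, 31, 702]);
translate([656, 82, 0]) mirror([1, 0, 0]) rotate([0, atan2(270, 648), 0]) cube([44, 31, 702]);
translate([0, 1175, 0]) rotate([0, atan2(270, 648), 0]) cube([44, 31, 702]);
translate([656, 1175, 0]) mirror([1, 0, 0]) rotate([0, atan2(270, 648), 0]) cube([44, 31, 702]);


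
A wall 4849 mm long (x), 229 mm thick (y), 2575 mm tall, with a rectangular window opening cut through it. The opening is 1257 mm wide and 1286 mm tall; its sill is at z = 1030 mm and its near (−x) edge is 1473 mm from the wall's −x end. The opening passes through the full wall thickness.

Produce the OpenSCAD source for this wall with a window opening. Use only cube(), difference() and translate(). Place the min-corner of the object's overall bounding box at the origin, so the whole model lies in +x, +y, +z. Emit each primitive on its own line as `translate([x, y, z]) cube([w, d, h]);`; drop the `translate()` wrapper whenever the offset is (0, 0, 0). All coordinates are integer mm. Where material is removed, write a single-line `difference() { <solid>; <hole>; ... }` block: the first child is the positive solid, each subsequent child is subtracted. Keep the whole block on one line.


difference() { cube([4849, 229, 2575]); translate([1473, 0, 1030]) cube([1257, 229, 1286]); }


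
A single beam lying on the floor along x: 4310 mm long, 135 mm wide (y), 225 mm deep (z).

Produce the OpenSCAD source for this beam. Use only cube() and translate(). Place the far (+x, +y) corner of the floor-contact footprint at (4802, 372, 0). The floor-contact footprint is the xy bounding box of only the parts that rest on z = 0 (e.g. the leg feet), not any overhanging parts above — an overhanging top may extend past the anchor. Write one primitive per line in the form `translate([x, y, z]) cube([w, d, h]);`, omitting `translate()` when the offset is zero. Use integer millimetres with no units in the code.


translate([492, 237, 0]) cube([4310, 135, 225]);


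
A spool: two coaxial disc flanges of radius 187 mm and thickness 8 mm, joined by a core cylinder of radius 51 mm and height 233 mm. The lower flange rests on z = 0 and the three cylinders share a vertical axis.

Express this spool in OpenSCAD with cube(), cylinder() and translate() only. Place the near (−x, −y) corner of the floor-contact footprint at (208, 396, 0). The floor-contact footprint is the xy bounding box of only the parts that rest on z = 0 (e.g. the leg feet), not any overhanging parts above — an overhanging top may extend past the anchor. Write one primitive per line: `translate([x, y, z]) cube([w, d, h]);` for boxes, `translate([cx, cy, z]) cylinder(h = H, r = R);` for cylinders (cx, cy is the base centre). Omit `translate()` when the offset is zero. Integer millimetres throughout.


translate([395, 583, 0]) cylinder(h = 8, r = 187);
translate([395, 583, 8]) cylinder(h = 233, r = 51);
translate([395, 583, 241]) cylinder(h = 8, r = 187);


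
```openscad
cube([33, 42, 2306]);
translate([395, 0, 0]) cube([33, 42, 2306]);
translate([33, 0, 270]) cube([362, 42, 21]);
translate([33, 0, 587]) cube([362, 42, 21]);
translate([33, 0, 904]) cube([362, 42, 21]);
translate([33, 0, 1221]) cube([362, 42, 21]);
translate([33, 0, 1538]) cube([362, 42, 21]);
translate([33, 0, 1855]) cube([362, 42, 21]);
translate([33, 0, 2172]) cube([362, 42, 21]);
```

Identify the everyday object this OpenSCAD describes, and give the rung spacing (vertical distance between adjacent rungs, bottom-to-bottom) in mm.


A ladder. The rung spacing is 317 mm.

Two tall 33×42 posts with 7 short bars between them — a ladder. Adjacent rungs sit at z = 270 and z = 587, so the spacing is 587 − 270 = 317 mm.


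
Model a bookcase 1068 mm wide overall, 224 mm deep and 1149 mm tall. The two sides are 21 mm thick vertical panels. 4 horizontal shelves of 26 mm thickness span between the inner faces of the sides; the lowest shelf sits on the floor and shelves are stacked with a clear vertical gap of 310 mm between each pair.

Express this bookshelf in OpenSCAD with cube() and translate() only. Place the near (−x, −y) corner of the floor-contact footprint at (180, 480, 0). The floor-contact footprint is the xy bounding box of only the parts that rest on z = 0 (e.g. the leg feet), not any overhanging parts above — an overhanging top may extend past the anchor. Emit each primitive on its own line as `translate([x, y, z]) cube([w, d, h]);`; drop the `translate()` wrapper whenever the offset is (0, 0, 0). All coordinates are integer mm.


translate([180, 480, 0]) cube([21, 224, 1149]);
translate([1227, 480, 0]) cube([21, 224, 1149]);
translate([201, 480, 0]) cube([1026, 224, 26]);
translate([201, 480, 336]) cube([1026, 224, 26]);
translate([201, 480, 672]) cube([1026, 224, 26]);
translate([201, 480, 1008]) cube([1026, 224, 26]);


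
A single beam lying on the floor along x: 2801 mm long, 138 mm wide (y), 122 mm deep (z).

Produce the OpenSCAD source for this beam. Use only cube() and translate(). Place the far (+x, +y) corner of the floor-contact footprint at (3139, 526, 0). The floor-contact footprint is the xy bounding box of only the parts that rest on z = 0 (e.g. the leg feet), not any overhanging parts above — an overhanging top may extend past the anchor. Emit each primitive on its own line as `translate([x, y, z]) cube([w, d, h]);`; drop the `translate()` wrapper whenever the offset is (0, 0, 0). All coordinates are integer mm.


translate([338, 388, 0]) cube([2801, 138, 122]);


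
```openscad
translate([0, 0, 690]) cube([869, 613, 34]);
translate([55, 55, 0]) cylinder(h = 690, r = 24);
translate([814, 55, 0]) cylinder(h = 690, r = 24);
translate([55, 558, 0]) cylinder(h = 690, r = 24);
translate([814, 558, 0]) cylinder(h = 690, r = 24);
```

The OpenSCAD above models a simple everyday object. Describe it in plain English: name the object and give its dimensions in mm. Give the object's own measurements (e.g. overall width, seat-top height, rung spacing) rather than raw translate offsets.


A rectangular dining table. The top is 869×613×34 mm with its upper surface at z = 724 mm. It stands on four round legs of 48 mm diameter, each leg's bounding box inset 31 mm from the nearest pair of top edges, running from the floor to the underside of the top.


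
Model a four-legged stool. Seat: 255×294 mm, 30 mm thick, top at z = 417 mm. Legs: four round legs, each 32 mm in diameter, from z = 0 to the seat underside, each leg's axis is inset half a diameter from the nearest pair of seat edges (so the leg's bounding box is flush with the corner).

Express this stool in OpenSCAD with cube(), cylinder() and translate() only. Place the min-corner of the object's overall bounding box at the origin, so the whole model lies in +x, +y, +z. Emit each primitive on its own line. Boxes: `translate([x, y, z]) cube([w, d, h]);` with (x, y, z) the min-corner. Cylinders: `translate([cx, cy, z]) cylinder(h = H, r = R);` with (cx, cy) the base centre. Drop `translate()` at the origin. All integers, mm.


translate([0, 0, 387]) cube([255, 294, 30]);
translate([16, 16, 0]) cylinder(h = 387, r = 16);
translate([239, 16, 0]) cylinder(h = 387, r = 16);
translate([16, 278, 0]) cylinder(h = 387, r = 16);
translate([239, 278, 0]) cylinder(h = 387, r = 16);


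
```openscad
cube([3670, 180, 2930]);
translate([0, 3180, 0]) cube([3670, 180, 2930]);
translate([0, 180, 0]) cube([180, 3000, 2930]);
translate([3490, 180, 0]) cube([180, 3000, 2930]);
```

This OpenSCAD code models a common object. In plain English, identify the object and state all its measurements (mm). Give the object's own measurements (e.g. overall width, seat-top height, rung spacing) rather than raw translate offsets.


The wall frame of a small rectangular building: four walls, each 2930 mm tall and 180 mm thick, enclosing a footprint 3670 mm (x) by 3360 mm (y) outside-to-outside, with no floor or roof. The front and back walls (the −y and +y sides) span the full width; the two side walls fit between them.


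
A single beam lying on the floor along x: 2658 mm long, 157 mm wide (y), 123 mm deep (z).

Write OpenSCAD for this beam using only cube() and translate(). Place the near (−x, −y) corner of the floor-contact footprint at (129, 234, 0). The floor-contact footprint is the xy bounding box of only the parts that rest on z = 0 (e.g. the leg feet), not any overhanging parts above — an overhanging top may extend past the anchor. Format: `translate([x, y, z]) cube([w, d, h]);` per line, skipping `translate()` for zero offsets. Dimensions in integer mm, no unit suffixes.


translate([129, 234, 0]) cube([2658, 157, 123]);


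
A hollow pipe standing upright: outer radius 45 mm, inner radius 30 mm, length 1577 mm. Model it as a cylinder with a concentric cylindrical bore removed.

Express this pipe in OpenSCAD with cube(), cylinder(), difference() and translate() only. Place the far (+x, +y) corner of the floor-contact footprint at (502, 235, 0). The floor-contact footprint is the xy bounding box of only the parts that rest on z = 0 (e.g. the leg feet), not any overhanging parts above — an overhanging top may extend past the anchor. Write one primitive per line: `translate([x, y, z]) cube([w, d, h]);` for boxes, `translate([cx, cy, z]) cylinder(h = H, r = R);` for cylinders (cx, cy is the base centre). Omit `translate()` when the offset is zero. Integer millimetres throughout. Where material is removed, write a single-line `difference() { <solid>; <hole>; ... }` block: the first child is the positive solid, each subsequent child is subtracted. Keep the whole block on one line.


difference() { translate([457, 190, 0]) cylinder(h = 1577, r = 45); translate([457, 190, 0]) cylinder(h = 1577, r = 30); }


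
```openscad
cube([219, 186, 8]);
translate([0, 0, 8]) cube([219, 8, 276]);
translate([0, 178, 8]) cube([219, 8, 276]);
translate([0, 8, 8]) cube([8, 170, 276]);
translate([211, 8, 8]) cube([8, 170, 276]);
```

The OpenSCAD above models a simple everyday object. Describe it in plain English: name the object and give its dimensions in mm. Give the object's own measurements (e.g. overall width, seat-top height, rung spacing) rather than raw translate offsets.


An open-topped rectangular box: outside dimensions 219×186×284 mm, with a uniform wall and base thickness of 8 mm. The base is a full 219×186 slab on the floor; four walls sit on top of the base. The front and back walls (the −y and +y sides) span the full width; the two side walls fit between them.


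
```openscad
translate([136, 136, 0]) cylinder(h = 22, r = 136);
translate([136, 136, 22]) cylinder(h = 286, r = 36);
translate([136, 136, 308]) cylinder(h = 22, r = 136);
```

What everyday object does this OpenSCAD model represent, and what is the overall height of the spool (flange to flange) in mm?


A spool. The overall height is 330 mm.

Three coaxial cylinders, large–small–large — a spool. Two 22 mm flanges and a 286 mm core give 22 + 286 + 22 = 330 mm.


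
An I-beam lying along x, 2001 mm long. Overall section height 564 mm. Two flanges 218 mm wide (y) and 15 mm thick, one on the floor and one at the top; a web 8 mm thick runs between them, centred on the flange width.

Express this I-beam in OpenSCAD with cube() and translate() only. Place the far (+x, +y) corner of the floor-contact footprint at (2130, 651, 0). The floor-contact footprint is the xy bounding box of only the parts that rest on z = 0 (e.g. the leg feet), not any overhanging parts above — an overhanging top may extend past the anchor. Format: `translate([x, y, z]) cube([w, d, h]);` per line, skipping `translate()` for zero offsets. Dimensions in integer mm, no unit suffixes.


translate([129, 433, 0]) cube([2001, 218, 15]);
translate([129, 538, 15]) cube([2001, 8, 534]);
translate([129, 433, 549]) cube([2001, 218, 15]);


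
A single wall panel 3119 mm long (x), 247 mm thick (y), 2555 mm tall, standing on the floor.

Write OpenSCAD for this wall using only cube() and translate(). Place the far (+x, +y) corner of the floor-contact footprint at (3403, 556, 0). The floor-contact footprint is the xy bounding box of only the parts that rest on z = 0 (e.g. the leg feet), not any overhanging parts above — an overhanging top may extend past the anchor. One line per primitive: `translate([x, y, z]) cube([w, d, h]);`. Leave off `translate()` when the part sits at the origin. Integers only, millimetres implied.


translate([284, 309, 0]) cube([3119, 247, 2555]);


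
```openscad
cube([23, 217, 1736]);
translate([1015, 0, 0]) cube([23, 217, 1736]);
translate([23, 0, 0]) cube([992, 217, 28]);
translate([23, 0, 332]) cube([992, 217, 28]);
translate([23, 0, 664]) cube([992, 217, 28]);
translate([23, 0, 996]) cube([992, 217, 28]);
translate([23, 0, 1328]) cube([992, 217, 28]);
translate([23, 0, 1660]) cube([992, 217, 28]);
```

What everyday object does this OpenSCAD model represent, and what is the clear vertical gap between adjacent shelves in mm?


A bookshelf. The clear shelf gap is 304 mm.

Two tall side panels with 6 horizontal boards between them — a bookshelf. The first two shelf undersides are at z = 0 and z = 332; with shelf thickness 28, the clear gap is 332 − 0 − 28 = 304 mm.


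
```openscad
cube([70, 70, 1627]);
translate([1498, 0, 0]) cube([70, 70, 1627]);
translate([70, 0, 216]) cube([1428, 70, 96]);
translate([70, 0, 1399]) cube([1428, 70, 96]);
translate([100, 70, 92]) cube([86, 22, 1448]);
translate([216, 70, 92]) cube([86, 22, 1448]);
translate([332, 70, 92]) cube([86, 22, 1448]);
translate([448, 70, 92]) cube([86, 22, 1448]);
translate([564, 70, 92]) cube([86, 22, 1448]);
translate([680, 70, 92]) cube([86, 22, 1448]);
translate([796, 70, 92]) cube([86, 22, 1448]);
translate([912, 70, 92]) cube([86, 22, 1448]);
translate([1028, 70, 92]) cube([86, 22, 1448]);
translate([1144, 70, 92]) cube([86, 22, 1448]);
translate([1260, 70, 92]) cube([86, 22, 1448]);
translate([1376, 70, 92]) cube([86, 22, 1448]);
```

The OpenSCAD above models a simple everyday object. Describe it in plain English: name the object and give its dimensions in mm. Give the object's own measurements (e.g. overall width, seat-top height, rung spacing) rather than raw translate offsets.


A fence section. Two 70×70 mm posts, 1627 mm tall, stand on the floor with a clear span of 1428 mm between their inner faces. Two horizontal rails of 70×96 mm section span the gap between the posts with their undersides at z = 216 mm and z = 1399 mm, flush with the posts' −y face. 12 pickets, each 86 mm wide, 22 mm thick and 1448 mm tall, are fixed to the +y face of the rails with their bottoms at z = 92 mm, spaced across the span with a 30 mm gap after the −x post and between neighbouring pickets, with 36 mm left before the +x post.


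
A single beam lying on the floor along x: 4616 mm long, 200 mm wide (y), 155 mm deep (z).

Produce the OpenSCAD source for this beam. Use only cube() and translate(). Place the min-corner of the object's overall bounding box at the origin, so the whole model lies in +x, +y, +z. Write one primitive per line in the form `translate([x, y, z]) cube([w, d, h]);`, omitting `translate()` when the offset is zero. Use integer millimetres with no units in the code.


cube([4616, 200, 155]);


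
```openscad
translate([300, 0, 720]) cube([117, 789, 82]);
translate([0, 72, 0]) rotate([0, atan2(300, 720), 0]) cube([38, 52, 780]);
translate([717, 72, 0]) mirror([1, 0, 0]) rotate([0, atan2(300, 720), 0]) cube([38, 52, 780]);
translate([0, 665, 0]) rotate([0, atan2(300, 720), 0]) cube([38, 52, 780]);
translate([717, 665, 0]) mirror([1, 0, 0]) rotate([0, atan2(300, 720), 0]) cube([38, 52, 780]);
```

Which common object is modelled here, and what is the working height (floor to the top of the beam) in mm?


A sawhorse. The overall height is 802 mm.

A beam across two mirrored pairs of raked legs — a sawhorse. The beam's underside is at z = 720 (matching the legs' vertical rise in atan2(300, 720)) and the beam is 82 mm tall, so its top is at 720 + 82 = 802 mm. The raked legs top out at the beam's underside, so that is the highest point.


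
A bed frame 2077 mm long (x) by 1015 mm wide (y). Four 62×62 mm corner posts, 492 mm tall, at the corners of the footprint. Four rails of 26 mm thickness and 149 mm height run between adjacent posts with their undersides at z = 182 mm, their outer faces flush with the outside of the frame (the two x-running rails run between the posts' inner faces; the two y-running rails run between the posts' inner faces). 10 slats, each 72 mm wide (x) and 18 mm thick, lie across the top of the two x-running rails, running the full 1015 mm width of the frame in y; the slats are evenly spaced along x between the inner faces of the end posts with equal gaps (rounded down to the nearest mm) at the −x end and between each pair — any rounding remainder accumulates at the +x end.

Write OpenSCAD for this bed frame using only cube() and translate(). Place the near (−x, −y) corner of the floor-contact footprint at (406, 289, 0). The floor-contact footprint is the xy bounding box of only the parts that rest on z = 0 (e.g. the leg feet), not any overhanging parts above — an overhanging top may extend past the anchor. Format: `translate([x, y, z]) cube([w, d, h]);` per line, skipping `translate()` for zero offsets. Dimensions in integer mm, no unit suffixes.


translate([406, 289, 0]) cube([62, 62, 492]);
translate([406, 1242, 0]) cube([62, 62, 492]);
translate([2421, 289, 0]) cube([62, 62, 492]);
translate([2421, 1242, 0]) cube([62, 62, 492]);
translate([468, 289, 182]) cube([1953, 26, 149]);
translate([468, 1278, 182]) cube([1953, 26, 149]);
translate([406, 351, 182]) cube([26, 891, 149]);
translate([2457, 351, 182]) cube([26, 891, 149]);
translate([580, 289, 331]) cube([72, 1015, 18]);
translate([764, 289, 331]) cube([72, 1015, 18]);
translate([948, 289, 331]) cube([72, 1015, 18]);
translate([1132, 289, 331]) cube([72, 1015, 18]);
translate([1316, 289, 331]) cube([72, 1015, 18]);
translate([1500, 289, 331]) cube([72, 1015, 18]);
translate([1684, 289, 331]) cube([72, 1015, 18]);
translate([1868, 289, 331]) cube([72, 1015, 18]);
translate([2052, 289, 331]) cube([72, 1015, 18]);
translate([2236, 289, 331]) cube([72, 1015, 18]);


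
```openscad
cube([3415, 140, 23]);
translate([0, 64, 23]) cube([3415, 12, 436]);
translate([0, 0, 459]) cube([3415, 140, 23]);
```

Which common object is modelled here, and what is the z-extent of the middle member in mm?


An I-beam. The web height is 436 mm.

Two wide flanges with a thin centred web — an I-beam. Overall 482 mm minus two 23 mm flanges gives a web of 482 − 2·23 = 436 mm.


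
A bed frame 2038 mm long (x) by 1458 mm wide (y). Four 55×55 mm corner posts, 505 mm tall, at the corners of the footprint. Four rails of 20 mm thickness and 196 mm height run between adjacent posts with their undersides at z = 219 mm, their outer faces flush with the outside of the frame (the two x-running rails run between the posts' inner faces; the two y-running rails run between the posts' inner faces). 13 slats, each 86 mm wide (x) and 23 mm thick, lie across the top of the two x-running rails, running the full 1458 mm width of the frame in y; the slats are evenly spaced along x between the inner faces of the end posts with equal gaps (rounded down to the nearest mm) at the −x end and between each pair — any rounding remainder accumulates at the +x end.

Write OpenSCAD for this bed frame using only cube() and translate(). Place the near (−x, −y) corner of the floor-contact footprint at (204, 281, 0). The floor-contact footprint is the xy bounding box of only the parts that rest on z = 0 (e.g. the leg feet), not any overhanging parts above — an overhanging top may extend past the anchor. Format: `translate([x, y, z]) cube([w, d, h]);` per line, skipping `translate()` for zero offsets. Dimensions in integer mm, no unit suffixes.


// slat z = rail_z + rail_h = 219 + 196 = 415
// slat gap = ⌊(1928 − 13·86) / 14⌋ = 57
translate([204, 281, 0]) cube([55, 55, 505]);
translate([204, 1684, 0]) cube([55, 55, 505]);
translate([2187, 281, 0]) cube([55, 55, 505]);
translate([2187, 1684, 0]) cube([55, 55, 505]);
translate([259, 281, 219]) cube([1928, 20, 196]);
translate([259, 1719, 219]) cube([1928, 20, 196]);
translate([204, 336, 219]) cube([20, 1348, 196]);
translate([2222, 336, 219]) cube([20, 1348, 196]);
translate([316, 281, 415]) cube([86, 1458, 23]);
translate([459, 281, 415]) cube([86, 1458, 23]);
translate([602, 281, 415]) cube([86, 1458, 23]);
translate([745, 281, 415]) cube([86, 1458, 23]);
translate([888, 281, 415]) cube([86, 1458, 23]);
translate([1031, 281, 415]) cube([86, 1458, 23]);
translate([1174, 281, 415]) cube([86, 1458, 23]);
translate([1317, 281, 415]) cube([86, 1458, 23]);
translate([1460, 281, 415]) cube([86, 1458, 23]);
translate([1603, 281, 415]) cube([86, 1458, 23]);
translate([1746, 281, 415]) cube([86, 1458, 23]);
translate([1889, 281, 415]) cube([86, 1458, 23]);
translate([2032, 281, 415]) cube([86, 1458, 23]);


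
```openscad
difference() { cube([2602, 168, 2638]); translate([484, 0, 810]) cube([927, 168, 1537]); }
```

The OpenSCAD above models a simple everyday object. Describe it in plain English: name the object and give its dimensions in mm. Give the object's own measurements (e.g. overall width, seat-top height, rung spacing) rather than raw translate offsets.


A wall 2602 mm long (x), 168 mm thick (y), 2638 mm tall, with a rectangular window opening cut through it. The opening is 927 mm wide and 1537 mm tall; its sill is at z = 810 mm and its near (−x) edge is 484 mm from the wall's −x end. The opening passes through the full wall thickness.


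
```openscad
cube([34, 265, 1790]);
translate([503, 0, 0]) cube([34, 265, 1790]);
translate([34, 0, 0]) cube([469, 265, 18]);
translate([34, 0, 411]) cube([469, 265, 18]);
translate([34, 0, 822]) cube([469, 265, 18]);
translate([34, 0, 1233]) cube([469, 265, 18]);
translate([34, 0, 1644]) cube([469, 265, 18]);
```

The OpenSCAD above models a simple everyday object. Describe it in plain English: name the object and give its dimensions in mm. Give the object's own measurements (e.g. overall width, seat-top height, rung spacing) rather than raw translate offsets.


An open bookshelf. Two side panels, each 34 mm thick, 265 mm deep and 1790 mm tall, stand 537 mm apart (outside-to-outside). Between them sit 5 shelves, each 18 mm thick and 265 mm deep, spanning the full gap between the sides. The bottom shelf rests on the floor (its underside at z = 0) and the clear gap between one shelf's top and the next shelf's underside is 393 mm.


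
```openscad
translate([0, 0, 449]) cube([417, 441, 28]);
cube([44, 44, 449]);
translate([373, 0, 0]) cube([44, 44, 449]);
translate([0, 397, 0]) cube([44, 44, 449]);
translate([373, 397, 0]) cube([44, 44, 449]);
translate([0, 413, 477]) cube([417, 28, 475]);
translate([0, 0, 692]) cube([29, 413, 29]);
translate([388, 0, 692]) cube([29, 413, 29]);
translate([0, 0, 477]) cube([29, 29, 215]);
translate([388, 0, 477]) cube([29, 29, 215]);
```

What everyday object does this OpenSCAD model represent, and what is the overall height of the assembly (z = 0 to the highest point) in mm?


A chair. The overall height is 952 mm.

A slab on four corner posts with a tall panel at the back — a chair. The seat slab sits at z = 449 with thickness 28, and the 475 mm backrest starts at the seat top, so the overall height is 449 + 28 + 475 = 952 mm.


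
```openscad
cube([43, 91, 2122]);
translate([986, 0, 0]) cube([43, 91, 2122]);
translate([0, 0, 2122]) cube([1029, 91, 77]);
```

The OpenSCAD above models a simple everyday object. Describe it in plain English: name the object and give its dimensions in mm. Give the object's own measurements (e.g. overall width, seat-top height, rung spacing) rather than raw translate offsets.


A door frame. The clear opening is 943 mm wide and 2122 mm high. Two 43 mm wide jambs, 91 mm deep, stand either side of the opening from the floor to the top of the opening. A 77 mm thick head sits across the top of both jambs, spanning the full outside width of the frame.


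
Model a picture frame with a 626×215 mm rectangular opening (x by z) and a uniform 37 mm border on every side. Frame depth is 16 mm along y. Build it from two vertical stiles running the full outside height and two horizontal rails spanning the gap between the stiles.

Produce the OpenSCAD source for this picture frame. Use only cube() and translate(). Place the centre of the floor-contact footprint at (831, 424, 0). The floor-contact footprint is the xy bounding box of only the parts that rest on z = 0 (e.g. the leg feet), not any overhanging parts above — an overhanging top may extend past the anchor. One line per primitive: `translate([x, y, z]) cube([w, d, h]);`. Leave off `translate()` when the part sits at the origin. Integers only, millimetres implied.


translate([481, 416, 0]) cube([37, 16, 289]);
translate([1144, 416, 0]) cube([37, 16, 289]);
translate([518, 416, 0]) cube([626, 16, 37]);
translate([518, 416, 252]) cube([626, 16, 37]);


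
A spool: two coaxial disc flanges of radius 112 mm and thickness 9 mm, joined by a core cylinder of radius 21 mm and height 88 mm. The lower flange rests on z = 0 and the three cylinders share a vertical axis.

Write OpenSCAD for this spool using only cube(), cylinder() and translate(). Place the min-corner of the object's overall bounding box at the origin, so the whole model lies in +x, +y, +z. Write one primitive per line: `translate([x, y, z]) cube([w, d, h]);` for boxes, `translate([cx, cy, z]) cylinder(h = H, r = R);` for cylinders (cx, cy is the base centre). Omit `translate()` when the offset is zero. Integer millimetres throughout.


translate([112, 112, 0]) cylinder(h = 9, r = 112);
translate([112, 112, 9]) cylinder(h = 88, r = 21);
translate([112, 112, 97]) cylinder(h = 9, r = 112);


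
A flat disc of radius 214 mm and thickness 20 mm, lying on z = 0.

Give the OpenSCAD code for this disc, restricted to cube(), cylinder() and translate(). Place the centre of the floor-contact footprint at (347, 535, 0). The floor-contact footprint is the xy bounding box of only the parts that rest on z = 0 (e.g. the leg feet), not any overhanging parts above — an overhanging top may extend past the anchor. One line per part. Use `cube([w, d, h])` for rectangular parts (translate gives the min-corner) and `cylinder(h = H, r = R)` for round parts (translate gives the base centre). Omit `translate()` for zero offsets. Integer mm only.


translate([347, 535, 0]) cylinder(h = 20, r = 214);


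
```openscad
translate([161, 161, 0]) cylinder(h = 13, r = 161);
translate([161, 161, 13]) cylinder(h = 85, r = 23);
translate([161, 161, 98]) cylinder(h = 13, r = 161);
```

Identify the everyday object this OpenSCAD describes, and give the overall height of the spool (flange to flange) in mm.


A spool. The overall height is 111 mm.

Three coaxial cylinders, large–small–large — a spool. Two 13 mm flanges and a 85 mm core give 13 + 85 + 13 = 111 mm.


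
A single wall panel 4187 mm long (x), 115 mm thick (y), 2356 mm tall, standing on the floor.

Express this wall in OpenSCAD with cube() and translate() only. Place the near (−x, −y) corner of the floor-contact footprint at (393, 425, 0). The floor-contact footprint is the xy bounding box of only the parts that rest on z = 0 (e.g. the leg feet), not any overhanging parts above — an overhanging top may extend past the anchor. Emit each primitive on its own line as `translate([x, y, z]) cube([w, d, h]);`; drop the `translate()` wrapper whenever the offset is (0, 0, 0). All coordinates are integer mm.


translate([393, 425, 0]) cube([4187, 115, 2356]);


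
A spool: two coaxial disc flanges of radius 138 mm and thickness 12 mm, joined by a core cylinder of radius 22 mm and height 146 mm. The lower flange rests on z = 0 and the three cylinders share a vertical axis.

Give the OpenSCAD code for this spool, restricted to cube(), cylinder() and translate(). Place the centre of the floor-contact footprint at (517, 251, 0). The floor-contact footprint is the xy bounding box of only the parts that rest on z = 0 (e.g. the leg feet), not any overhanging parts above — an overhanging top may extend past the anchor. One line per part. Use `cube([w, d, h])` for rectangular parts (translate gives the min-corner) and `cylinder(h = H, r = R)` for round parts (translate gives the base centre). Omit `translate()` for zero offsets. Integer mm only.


translate([517, 251, 0]) cylinder(h = 12, r = 138);
translate([517, 251, 12]) cylinder(h = 146, r = 22);
translate([517, 251, 158]) cylinder(h = 12, r = 138);
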